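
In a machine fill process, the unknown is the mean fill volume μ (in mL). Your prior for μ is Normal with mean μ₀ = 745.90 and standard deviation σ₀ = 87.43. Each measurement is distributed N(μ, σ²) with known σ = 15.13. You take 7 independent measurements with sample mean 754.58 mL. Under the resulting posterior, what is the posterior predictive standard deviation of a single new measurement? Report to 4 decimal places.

16.1703

For Normal data with known variance σ², a Normal(μ₀, σ₀²) prior on μ is conjugate. Posterior precision = 1/σ₀² + n/σ²; posterior mean is the precision-weighted average of μ₀ and x̄.
σ₀² = 87.43² = 7644.0049, σ² = 15.13² = 228.9169; σ² + n·σ₀² = 228.9169 + 7·7644.0049 = 53736.9512.
Posterior precision = 1/σ₀² + n/σ² = 1/7644.0049 + 7/228.9169 = (σ² + n·σ₀²)/(σ₀²σ²) = 53736.9512/(7644.0049·228.9169); posterior variance σₙ² = σ₀²σ²/(σ² + n·σ₀²) = 7644.0049·228.9169/53736.9512 = 32.563104.
Predictive variance for one new observation = σₙ² + σ² = 7644.0049·228.9169/53736.9512 + 228.9169 = σ²·(σ₀² + 53736.9512)/53736.9512 = 228.9169·61380.9561/53736.9512 = 261.480004; SD = √(228.9169·61380.9561/53736.9512) = 16.1703.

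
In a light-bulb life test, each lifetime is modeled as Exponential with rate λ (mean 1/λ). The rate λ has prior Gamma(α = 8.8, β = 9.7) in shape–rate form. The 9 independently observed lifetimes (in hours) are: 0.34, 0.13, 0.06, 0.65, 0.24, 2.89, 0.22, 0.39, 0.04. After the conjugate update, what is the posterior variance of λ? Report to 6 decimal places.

With a Gamma(shape α, rate β) prior on the exponential rate λ, the posterior after n observations with total T = Σxᵢ is Gamma(α+n, β+T).
Sum of observations T = 4.96 hours; n = 9.
Posterior: Gamma(8.8+9, 9.7+4.96) = Gamma(17.8, 14.66).
Var = α/β² = 0.082823.

0.082823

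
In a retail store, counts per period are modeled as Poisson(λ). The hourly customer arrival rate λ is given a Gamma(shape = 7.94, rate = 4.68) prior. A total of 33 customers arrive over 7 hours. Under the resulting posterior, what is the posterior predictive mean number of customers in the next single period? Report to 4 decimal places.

With a Gamma(shape α, rate β) prior, the Poisson likelihood is conjugate: the posterior is Gamma(α + ΣXᵢ, β + n).
Posterior: Gamma(α+S, β+n) = Gamma(7.94+33, 4.68+7) = Gamma(40.94, 11.68).
The predictive distribution for one future period is NegBinom with mean α/β = 3.5051.

3.5051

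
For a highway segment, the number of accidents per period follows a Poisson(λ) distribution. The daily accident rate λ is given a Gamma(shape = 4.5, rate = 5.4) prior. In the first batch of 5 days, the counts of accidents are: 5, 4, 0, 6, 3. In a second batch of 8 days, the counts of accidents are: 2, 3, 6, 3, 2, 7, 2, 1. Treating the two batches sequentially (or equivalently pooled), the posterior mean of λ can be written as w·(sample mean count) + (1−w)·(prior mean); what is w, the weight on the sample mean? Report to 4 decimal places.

0.7065

With a Gamma(shape α, rate β) prior, the Poisson likelihood is conjugate: the posterior is Gamma(α + ΣXᵢ, β + n).
Total number of days: n = 5 + 8 = 13.
Posterior mean = (α₀+S)/(β₀+n) = [n/(β₀+n)]·(S/n) + [β₀/(β₀+n)]·(α₀/β₀), so only n and β₀ enter the weight.
Weight on data w = n/(β₀+n) = 13/(5.4+13) = 13/18.4 = 0.7065.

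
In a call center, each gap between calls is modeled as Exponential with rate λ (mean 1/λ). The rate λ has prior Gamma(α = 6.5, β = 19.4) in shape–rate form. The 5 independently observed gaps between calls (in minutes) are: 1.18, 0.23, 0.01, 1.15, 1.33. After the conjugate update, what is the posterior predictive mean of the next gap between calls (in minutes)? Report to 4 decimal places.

With a Gamma(shape α, rate β) prior on the exponential rate λ, the posterior after n observations with total T = Σxᵢ is Gamma(α+n, β+T).
Sum of observations T = 3.90 minutes; n = 5.
Posterior: Gamma(6.5+5, 19.4+3.90) = Gamma(11.5, 23.30).
The predictive distribution for the next observation is Lomax; its mean is β/(α−1) = 23.30/10.5 = 2.2190.

2.2190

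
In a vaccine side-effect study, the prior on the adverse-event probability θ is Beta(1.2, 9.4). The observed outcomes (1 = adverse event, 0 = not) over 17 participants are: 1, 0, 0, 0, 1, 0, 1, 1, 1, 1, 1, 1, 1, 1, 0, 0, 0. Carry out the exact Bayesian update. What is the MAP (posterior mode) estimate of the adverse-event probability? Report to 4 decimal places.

The Beta prior is conjugate to a Binomial/Bernoulli likelihood; the update adds successes to α and failures to β.
Posterior: Beta(α+k, β+n−k) = Beta(1.2+10, 9.4+7) = Beta(11.2, 16.4).
Mode of Beta(a,b) for a,b>1 is (a−1)/(a+b−2) = 10.2/25.6 = 0.3984.

0.3984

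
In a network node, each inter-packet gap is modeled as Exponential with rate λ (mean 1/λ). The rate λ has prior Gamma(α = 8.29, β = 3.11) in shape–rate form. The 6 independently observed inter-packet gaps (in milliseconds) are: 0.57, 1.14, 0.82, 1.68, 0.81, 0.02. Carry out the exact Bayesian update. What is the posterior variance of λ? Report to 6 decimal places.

With a Gamma(shape α, rate β) prior on the exponential rate λ, the posterior after n observations with total T = Σxᵢ is Gamma(α+n, β+T).
Sum of observations T = 5.04 milliseconds; n = 6.
Posterior: Gamma(8.29+6, 3.11+5.04) = Gamma(14.29, 8.15).
Var = α/β² = 0.215138.

0.215138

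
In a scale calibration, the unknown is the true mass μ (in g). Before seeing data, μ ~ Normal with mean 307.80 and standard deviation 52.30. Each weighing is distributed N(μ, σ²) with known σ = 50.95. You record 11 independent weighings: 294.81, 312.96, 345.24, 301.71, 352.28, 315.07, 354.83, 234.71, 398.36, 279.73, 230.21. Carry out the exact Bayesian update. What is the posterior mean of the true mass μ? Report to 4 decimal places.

For Normal data with known variance σ², a Normal(μ₀, σ₀²) prior on μ is conjugate. Posterior precision = 1/σ₀² + n/σ²; posterior mean is the precision-weighted average of μ₀ and x̄.
Σxᵢ = 294.81 + 312.96 + 345.24 + 301.71 + 352.28 + 315.07 + 354.83 + 234.71 + 398.36 + 279.73 + 230.21 = 3419.91, so n·x̄ = 3419.91.
σ₀² = 52.30² = 2735.29, σ² = 50.95² = 2595.9025; σ² + n·σ₀² = 2595.9025 + 11·2735.29 = 32684.0925.
Posterior mean = (μ₀/σ₀² + n·x̄/σ²)/(1/σ₀² + n/σ²) = (σ²·μ₀ + σ₀²·n·x̄)/(σ² + n·σ₀²) = (2595.9025·307.80 + 2735.29·3419.91)/32684.0925 = 10153464.4134/32684.0925 = 310.6546.

310.6546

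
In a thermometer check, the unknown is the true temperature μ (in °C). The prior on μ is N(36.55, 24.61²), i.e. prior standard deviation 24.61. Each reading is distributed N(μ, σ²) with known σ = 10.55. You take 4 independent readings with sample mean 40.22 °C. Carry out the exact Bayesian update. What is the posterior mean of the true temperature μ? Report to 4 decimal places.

40.0588

For Normal data with known variance σ², a Normal(μ₀, σ₀²) prior on μ is conjugate. Posterior precision = 1/σ₀² + n/σ²; posterior mean is the precision-weighted average of μ₀ and x̄.
n·x̄ = 4·40.22 = 160.88.
σ₀² = 24.61² = 605.6521, σ² = 10.55² = 111.3025; σ² + n·σ₀² = 111.3025 + 4·605.6521 = 2533.9109.
Posterior mean = (μ₀/σ₀² + n·x̄/σ²)/(1/σ₀² + n/σ²) = (σ²·μ₀ + σ₀²·n·x̄)/(σ² + n·σ₀²) = (111.3025·36.55 + 605.6521·160.88)/2533.9109 = 101505.416223/2533.9109 = 40.0588.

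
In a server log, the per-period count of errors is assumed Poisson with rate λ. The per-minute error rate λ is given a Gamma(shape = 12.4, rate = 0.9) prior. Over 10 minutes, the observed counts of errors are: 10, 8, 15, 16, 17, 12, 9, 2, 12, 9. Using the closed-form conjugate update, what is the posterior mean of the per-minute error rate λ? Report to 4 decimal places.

With a Gamma(shape α, rate β) prior, the Poisson likelihood is conjugate: the posterior is Gamma(α + ΣXᵢ, β + n).
Sum of counts S = 110 over n = 10 minutes.
Posterior: Gamma(α+S, β+n) = Gamma(12.4+110, 0.9+10) = Gamma(122.4, 10.9).
Posterior mean = α/β = 122.4/10.9 = 11.2294.

11.2294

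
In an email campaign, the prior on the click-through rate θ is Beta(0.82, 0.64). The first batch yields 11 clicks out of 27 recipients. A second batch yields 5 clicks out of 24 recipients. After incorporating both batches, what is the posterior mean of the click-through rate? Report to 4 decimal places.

0.3206

The Beta prior is conjugate to a Binomial/Bernoulli likelihood; the update adds successes to α and failures to β.
After batch 1: Beta(0.82+11, 0.64+16) = Beta(11.82, 16.64).
After batch 2: Beta(11.82+5, 16.64+19) = Beta(16.82, 35.64).
Posterior mean = α/(α+β) = 16.82/52.46 = 0.3206.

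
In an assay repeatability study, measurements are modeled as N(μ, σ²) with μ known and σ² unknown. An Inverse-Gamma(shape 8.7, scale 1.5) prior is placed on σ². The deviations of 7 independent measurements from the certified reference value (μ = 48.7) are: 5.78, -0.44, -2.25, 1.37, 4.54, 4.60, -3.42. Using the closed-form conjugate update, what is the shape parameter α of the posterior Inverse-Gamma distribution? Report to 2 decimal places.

With known mean μ and an Inverse-Gamma(α, β) prior on σ², the Normal likelihood is conjugate: posterior is Inv-Gamma(α + n/2, β + Σ(xᵢ−μ)²/2).
Σ(xᵢ−μ)² = (5.78)² + (-0.44)² + (-2.25)² + (1.37)² + (4.54)² + (4.60)² + (-3.42)² = 94.0094.
Posterior: Inv-Gamma(8.7 + 7/2, 1.5 + 94.0094/2) = Inv-Gamma(12.20, 48.50470).
Posterior α = 12.20.

12.20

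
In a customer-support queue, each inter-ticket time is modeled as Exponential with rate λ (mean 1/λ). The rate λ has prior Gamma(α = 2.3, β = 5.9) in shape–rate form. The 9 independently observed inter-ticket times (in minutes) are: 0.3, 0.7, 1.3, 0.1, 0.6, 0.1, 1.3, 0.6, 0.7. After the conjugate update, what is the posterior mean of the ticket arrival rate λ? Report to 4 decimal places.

0.9741

With a Gamma(shape α, rate β) prior on the exponential rate λ, the posterior after n observations with total T = Σxᵢ is Gamma(α+n, β+T).
Sum of observations T = 5.7 minutes; n = 9.
Posterior: Gamma(2.3+9, 5.9+5.7) = Gamma(11.3, 11.6).
Posterior mean of λ = α/β = 11.3/11.6 = 0.9741.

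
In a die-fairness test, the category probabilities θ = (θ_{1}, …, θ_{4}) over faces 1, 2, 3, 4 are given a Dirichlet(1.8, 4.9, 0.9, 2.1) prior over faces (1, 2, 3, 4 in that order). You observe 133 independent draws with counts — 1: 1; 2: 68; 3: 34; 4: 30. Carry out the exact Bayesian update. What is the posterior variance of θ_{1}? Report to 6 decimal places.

The Dirichlet prior is conjugate to the Multinomial likelihood: each posterior αⱼ = prior αⱼ + observed count nⱼ.
Posterior concentration: (2.8, 72.9, 34.9, 32.1), total = 142.7.
Var[θ_j] = α_j(Σα−α_j)/((Σα)²(Σα+1)) = 2.8·139.9/(142.7²·143.7) = 0.000134.

0.000134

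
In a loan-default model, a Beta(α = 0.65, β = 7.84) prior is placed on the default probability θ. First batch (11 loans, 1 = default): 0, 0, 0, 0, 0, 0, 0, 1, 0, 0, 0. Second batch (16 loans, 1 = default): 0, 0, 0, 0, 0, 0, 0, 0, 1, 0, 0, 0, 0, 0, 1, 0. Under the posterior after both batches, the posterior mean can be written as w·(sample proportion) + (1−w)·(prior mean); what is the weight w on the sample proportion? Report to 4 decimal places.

The Beta prior is conjugate to a Binomial/Bernoulli likelihood; the update adds successes to α and failures to β.
Total number of loans: n = 11 + 16 = 27.
Posterior mean = (α₀+k)/(α₀+β₀+n) = [n/(α₀+β₀+n)]·(k/n) + [(α₀+β₀)/(α₀+β₀+n)]·α₀/(α₀+β₀), so only n and the prior enter the weight.
The weight on the data is w = n/(α₀+β₀+n) = 27/(0.65+7.84+27) = 27/35.49 = 0.7608.

0.7608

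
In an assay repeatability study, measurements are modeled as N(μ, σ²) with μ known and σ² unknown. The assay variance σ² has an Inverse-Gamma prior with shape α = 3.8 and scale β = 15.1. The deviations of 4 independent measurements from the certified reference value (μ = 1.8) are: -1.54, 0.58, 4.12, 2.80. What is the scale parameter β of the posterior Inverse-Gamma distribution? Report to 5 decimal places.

With known mean μ and an Inverse-Gamma(α, β) prior on σ², the Normal likelihood is conjugate: posterior is Inv-Gamma(α + n/2, β + Σ(xᵢ−μ)²/2).
Σ(xᵢ−μ)² = (-1.54)² + (0.58)² + (4.12)² + (2.80)² = 27.5224.
Posterior: Inv-Gamma(3.8 + 4/2, 15.1 + 27.5224/2) = Inv-Gamma(5.80, 28.86120).
Posterior β = 28.86120.

28.86120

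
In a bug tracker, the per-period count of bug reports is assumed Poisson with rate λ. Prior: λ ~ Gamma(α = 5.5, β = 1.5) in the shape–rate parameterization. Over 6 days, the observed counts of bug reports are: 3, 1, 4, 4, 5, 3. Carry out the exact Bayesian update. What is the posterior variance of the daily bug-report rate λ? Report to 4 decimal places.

With a Gamma(shape α, rate β) prior, the Poisson likelihood is conjugate: the posterior is Gamma(α + ΣXᵢ, β + n).
Sum of counts S = 20 over n = 6 days.
Posterior: Gamma(α+S, β+n) = Gamma(5.5+20, 1.5+6) = Gamma(25.5, 7.5).
Var = α/β² = 25.5/7.5² = 0.4533.

0.4533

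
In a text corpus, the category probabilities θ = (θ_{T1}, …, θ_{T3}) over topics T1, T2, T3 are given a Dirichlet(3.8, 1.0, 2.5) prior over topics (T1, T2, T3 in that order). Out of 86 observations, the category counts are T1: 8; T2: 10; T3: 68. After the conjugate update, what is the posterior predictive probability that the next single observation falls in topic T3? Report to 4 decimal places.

0.7556

The Dirichlet prior is conjugate to the Multinomial likelihood: each posterior αⱼ = prior αⱼ + observed count nⱼ.
Posterior concentration: (11.8, 11.0, 70.5), total = 93.3.
P(next = T3 | data) = α_{T3}/Σα = 0.7556.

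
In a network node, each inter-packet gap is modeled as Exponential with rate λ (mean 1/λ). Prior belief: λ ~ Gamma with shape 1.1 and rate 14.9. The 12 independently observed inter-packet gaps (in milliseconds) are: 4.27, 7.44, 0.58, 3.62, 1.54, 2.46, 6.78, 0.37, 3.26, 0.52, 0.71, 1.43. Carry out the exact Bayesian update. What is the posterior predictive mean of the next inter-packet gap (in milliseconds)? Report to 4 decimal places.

3.9570

With a Gamma(shape α, rate β) prior on the exponential rate λ, the posterior after n observations with total T = Σxᵢ is Gamma(α+n, β+T).
Sum of observations T = 32.98 milliseconds; n = 12.
Posterior: Gamma(1.1+12, 14.9+32.98) = Gamma(13.1, 47.88).
The predictive distribution for the next observation is Lomax; its mean is β/(α−1) = 47.88/12.1 = 3.9570.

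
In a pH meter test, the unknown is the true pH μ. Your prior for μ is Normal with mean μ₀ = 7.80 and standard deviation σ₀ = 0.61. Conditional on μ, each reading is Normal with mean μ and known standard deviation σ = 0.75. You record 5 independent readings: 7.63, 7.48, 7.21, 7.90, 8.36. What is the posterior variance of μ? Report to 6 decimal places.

0.086383

For Normal data with known variance σ², a Normal(μ₀, σ₀²) prior on μ is conjugate. Posterior precision = 1/σ₀² + n/σ²; posterior mean is the precision-weighted average of μ₀ and x̄.
σ₀² = 0.61² = 0.3721, σ² = 0.75² = 0.5625; σ² + n·σ₀² = 0.5625 + 5·0.3721 = 2.423.
Posterior precision = 1/σ₀² + n/σ² = 1/0.3721 + 5/0.5625 = (σ² + n·σ₀²)/(σ₀²σ²) = 2.423/(0.3721·0.5625); posterior variance σₙ² = σ₀²σ²/(σ² + n·σ₀²) = 0.3721·0.5625/2.423 = 0.086383.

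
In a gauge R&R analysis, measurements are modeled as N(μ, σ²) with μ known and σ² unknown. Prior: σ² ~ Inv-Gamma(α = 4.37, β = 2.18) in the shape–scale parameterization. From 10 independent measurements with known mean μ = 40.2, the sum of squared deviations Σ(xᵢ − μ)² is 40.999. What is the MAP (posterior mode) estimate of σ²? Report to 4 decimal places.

With known mean μ and an Inverse-Gamma(α, β) prior on σ², the Normal likelihood is conjugate: posterior is Inv-Gamma(α + n/2, β + Σ(xᵢ−μ)²/2).
Posterior: Inv-Gamma(4.37 + 10/2, 2.18 + 40.999/2) = Inv-Gamma(9.37, 22.6795).
Mode = β/(α+1) = 22.6795/10.37 = 2.1870.

2.1870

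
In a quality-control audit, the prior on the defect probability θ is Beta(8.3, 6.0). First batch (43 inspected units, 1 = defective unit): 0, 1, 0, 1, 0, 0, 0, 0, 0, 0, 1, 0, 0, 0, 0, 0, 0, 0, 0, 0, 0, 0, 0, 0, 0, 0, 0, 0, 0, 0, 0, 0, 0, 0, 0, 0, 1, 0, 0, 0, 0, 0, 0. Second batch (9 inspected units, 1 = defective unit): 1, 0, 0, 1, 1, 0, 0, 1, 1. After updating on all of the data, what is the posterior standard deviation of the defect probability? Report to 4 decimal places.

0.0535

The Beta prior is conjugate to a Binomial/Bernoulli likelihood; the update adds successes to α and failures to β.
After batch 1: Beta(8.3+4, 6.0+39) = Beta(12.3, 45.0).
After batch 2: Beta(12.3+5, 45.0+4) = Beta(17.3, 49.0).
Var = αβ/((α+β)²(α+β+1)) = 17.3·49.0/(66.3²·67.3) = 0.00286550; SD = √0.00286550 = 0.0535.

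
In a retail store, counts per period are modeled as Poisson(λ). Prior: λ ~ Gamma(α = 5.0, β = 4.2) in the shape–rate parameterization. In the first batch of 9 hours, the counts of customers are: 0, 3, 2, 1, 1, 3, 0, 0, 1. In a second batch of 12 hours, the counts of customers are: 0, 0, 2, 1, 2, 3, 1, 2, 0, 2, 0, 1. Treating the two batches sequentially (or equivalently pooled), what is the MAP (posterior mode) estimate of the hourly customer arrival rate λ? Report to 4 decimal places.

With a Gamma(shape α, rate β) prior, the Poisson likelihood is conjugate: the posterior is Gamma(α + ΣXᵢ, β + n).
Batch 1: sum of counts S = 11 over n = 9 hours.
After batch 1: Gamma(α+S, β+n) = Gamma(5.0+11, 4.2+9) = Gamma(16.0, 13.2).
Batch 2: sum of counts S = 14 over n = 12 hours.
After batch 2: Gamma(α+S, β+n) = Gamma(16.0+14, 13.2+12) = Gamma(30.0, 25.2).
Mode of Gamma(α,β) for α≥1 is (α−1)/β = 29.0/25.2 = 1.1508.

1.1508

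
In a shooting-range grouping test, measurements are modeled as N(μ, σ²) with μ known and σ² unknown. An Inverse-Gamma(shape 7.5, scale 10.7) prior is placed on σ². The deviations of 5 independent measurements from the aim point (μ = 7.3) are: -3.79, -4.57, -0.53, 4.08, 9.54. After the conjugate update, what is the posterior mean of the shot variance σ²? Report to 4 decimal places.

With known mean μ and an Inverse-Gamma(α, β) prior on σ², the Normal likelihood is conjugate: posterior is Inv-Gamma(α + n/2, β + Σ(xᵢ−μ)²/2).
Σ(xᵢ−μ)² = (-3.79)² + (-4.57)² + (-0.53)² + (4.08)² + (9.54)² = 143.1879.
Posterior: Inv-Gamma(7.5 + 5/2, 10.7 + 143.1879/2) = Inv-Gamma(10.00, 82.29395).
E[σ²|data] = β/(α−1) = 82.29395/9.00 = 9.1438.

9.1438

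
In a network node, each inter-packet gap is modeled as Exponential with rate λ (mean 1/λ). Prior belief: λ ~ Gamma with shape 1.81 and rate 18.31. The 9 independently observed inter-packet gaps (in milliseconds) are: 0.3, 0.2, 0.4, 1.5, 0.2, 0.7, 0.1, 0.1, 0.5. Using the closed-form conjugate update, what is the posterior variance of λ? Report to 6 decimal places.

0.021718

With a Gamma(shape α, rate β) prior on the exponential rate λ, the posterior after n observations with total T = Σxᵢ is Gamma(α+n, β+T).
Sum of observations T = 4.0 milliseconds; n = 9.
Posterior: Gamma(1.81+9, 18.31+4.0) = Gamma(10.81, 22.31).
Var = α/β² = 0.021718.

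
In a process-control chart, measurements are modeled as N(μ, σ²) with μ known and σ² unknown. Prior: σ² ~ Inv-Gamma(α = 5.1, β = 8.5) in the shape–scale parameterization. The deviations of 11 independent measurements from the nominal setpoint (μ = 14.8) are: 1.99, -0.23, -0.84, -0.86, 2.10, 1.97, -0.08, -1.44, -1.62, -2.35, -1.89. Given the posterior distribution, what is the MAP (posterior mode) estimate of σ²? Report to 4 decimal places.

With known mean μ and an Inverse-Gamma(α, β) prior on σ², the Normal likelihood is conjugate: posterior is Inv-Gamma(α + n/2, β + Σ(xᵢ−μ)²/2).
Σ(xᵢ−μ)² = (1.99)² + (-0.23)² + (-0.84)² + (-0.86)² + (2.10)² + (1.97)² + (-0.08)² + (-1.44)² + (-1.62)² + (-2.35)² + (-1.89)² = 27.5481.
Posterior: Inv-Gamma(5.1 + 11/2, 8.5 + 27.5481/2) = Inv-Gamma(10.60, 22.27405).
Mode = β/(α+1) = 22.27405/11.60 = 1.9202.

1.9202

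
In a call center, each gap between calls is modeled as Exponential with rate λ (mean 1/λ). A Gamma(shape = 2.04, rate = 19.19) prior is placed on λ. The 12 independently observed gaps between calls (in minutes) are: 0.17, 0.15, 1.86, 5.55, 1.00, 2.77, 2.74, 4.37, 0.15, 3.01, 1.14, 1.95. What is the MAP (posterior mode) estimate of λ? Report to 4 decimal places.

0.2960

With a Gamma(shape α, rate β) prior on the exponential rate λ, the posterior after n observations with total T = Σxᵢ is Gamma(α+n, β+T).
Sum of observations T = 24.86 minutes; n = 12.
Posterior: Gamma(2.04+12, 19.19+24.86) = Gamma(14.04, 44.05).
Mode = (α−1)/β = 0.2960.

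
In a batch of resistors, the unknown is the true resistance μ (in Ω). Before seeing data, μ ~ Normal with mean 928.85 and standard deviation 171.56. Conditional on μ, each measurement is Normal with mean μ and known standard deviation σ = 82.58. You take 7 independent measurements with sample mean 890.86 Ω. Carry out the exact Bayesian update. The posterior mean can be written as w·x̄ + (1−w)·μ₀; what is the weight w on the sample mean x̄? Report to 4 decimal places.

0.9680

For Normal data with known variance σ², a Normal(μ₀, σ₀²) prior on μ is conjugate. Posterior precision = 1/σ₀² + n/σ²; posterior mean is the precision-weighted average of μ₀ and x̄.
σ₀² = 171.56² = 29432.8336, σ² = 82.58² = 6819.4564. Prior precision 1/σ₀² = 1/29432.8336; data precision n/σ² = 7/6819.4564.
w = (n/σ²)/(1/σ₀² + n/σ²) = n·σ₀²/(σ² + n·σ₀²) = 7·29432.8336/(6819.4564 + 7·29432.8336) = 206029.8352/212849.2916 = 0.9680.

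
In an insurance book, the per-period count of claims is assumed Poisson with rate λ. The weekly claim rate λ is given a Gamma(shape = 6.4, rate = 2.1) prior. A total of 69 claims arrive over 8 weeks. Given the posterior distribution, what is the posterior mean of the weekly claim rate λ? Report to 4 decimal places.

With a Gamma(shape α, rate β) prior, the Poisson likelihood is conjugate: the posterior is Gamma(α + ΣXᵢ, β + n).
Posterior: Gamma(α+S, β+n) = Gamma(6.4+69, 2.1+8) = Gamma(75.4, 10.1).
Posterior mean = α/β = 75.4/10.1 = 7.4653.

7.4653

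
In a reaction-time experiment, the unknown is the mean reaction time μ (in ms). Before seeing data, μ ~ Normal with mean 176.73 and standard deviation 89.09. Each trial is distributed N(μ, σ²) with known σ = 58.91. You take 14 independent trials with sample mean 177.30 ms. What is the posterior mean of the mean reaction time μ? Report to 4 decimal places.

177.2827

For Normal data with known variance σ², a Normal(μ₀, σ₀²) prior on μ is conjugate. Posterior precision = 1/σ₀² + n/σ²; posterior mean is the precision-weighted average of μ₀ and x̄.
n·x̄ = 14·177.30 = 2482.2.
σ₀² = 89.09² = 7937.0281, σ² = 58.91² = 3470.3881; σ² + n·σ₀² = 3470.3881 + 14·7937.0281 = 114588.7815.
Posterior mean = (μ₀/σ₀² + n·x̄/σ²)/(1/σ₀² + n/σ²) = (σ²·μ₀ + σ₀²·n·x̄)/(σ² + n·σ₀²) = (3470.3881·176.73 + 7937.0281·2482.2)/114588.7815 = 20314612.838733/114588.7815 = 177.2827.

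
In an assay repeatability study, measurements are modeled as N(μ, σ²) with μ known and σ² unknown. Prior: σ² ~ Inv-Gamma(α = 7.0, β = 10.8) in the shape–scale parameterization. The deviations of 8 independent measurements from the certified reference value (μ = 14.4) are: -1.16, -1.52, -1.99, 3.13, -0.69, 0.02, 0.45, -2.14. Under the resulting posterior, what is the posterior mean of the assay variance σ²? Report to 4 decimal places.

With known mean μ and an Inverse-Gamma(α, β) prior on σ², the Normal likelihood is conjugate: posterior is Inv-Gamma(α + n/2, β + Σ(xᵢ−μ)²/2).
Σ(xᵢ−μ)² = (-1.16)² + (-1.52)² + (-1.99)² + (3.13)² + (-0.69)² + (0.02)² + (0.45)² + (-2.14)² = 22.6716.
Posterior: Inv-Gamma(7.0 + 8/2, 10.8 + 22.6716/2) = Inv-Gamma(11.00, 22.13580).
E[σ²|data] = β/(α−1) = 22.13580/10.00 = 2.2136.

2.2136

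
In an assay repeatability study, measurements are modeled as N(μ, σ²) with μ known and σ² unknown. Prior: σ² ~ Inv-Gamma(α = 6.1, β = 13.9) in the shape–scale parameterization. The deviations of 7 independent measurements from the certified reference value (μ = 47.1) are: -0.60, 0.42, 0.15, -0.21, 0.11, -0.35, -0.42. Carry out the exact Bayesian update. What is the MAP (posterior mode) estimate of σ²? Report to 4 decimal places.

1.3544

With known mean μ and an Inverse-Gamma(α, β) prior on σ², the Normal likelihood is conjugate: posterior is Inv-Gamma(α + n/2, β + Σ(xᵢ−μ)²/2).
Σ(xᵢ−μ)² = (-0.60)² + (0.42)² + (0.15)² + (-0.21)² + (0.11)² + (-0.35)² + (-0.42)² = 0.9140.
Posterior: Inv-Gamma(6.1 + 7/2, 13.9 + 0.9140/2) = Inv-Gamma(9.60, 14.35700).
Mode = β/(α+1) = 14.35700/10.60 = 1.3544.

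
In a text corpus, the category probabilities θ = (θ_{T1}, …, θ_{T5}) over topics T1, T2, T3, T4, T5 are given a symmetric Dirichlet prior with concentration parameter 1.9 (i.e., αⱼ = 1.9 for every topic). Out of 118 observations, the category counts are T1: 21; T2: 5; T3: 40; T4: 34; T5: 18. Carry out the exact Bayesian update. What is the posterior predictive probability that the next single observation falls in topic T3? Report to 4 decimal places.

0.3286

The Dirichlet prior is conjugate to the Multinomial likelihood: each posterior αⱼ = prior αⱼ + observed count nⱼ.
Posterior concentration: (22.9, 6.9, 41.9, 35.9, 19.9), total = 127.5.
P(next = T3 | data) = α_{T3}/Σα = 0.3286.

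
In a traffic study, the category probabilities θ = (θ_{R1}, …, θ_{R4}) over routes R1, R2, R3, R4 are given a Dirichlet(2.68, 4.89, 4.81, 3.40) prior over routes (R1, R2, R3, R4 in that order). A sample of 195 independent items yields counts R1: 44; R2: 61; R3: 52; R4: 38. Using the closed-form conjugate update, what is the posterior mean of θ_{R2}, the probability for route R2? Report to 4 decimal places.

The Dirichlet prior is conjugate to the Multinomial likelihood: each posterior αⱼ = prior αⱼ + observed count nⱼ.
Posterior concentration: (46.68, 65.89, 56.81, 41.40), total = 210.78.
E[θ_{R2}|data] = α_{R2}/Σα = 65.89/210.78 = 0.3126.

0.3126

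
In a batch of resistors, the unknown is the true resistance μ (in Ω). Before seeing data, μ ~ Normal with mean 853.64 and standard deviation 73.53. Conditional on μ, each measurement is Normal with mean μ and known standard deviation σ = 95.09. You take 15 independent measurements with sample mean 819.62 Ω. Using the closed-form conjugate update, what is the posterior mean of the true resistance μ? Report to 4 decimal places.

For Normal data with known variance σ², a Normal(μ₀, σ₀²) prior on μ is conjugate. Posterior precision = 1/σ₀² + n/σ²; posterior mean is the precision-weighted average of μ₀ and x̄.
n·x̄ = 15·819.62 = 12294.3.
σ₀² = 73.53² = 5406.6609, σ² = 95.09² = 9042.1081; σ² + n·σ₀² = 9042.1081 + 15·5406.6609 = 90142.0216.
Posterior mean = (μ₀/σ₀² + n·x̄/σ²)/(1/σ₀² + n/σ²) = (σ²·μ₀ + σ₀²·n·x̄)/(σ² + n·σ₀²) = (9042.1081·853.64 + 5406.6609·12294.3)/90142.0216 = 74189816.261354/90142.0216 = 823.0325.

823.0325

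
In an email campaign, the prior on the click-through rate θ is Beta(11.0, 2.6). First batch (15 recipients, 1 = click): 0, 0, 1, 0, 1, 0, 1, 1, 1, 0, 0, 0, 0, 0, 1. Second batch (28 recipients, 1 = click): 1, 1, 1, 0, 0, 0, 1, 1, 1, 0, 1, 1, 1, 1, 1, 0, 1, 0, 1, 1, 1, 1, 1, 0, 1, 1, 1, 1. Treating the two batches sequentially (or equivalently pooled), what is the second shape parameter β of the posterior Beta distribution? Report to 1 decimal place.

18.6

The Beta prior is conjugate to a Binomial/Bernoulli likelihood; the update adds successes to α and failures to β.
After batch 1: Beta(11.0+6, 2.6+9) = Beta(17.0, 11.6).
After batch 2: Beta(17.0+21, 11.6+7) = Beta(38.0, 18.6).
Posterior β = 18.6.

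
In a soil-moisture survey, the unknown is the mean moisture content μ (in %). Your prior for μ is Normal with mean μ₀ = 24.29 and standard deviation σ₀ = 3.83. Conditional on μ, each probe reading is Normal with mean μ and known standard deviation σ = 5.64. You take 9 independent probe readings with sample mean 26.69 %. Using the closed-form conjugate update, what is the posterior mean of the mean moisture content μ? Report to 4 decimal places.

For Normal data with known variance σ², a Normal(μ₀, σ₀²) prior on μ is conjugate. Posterior precision = 1/σ₀² + n/σ²; posterior mean is the precision-weighted average of μ₀ and x̄.
n·x̄ = 9·26.69 = 240.21.
σ₀² = 3.83² = 14.6689, σ² = 5.64² = 31.8096; σ² + n·σ₀² = 31.8096 + 9·14.6689 = 163.8297.
Posterior mean = (μ₀/σ₀² + n·x̄/σ²)/(1/σ₀² + n/σ²) = (σ²·μ₀ + σ₀²·n·x̄)/(σ² + n·σ₀²) = (31.8096·24.29 + 14.6689·240.21)/163.8297 = 4296.271653/163.8297 = 26.2240.

26.2240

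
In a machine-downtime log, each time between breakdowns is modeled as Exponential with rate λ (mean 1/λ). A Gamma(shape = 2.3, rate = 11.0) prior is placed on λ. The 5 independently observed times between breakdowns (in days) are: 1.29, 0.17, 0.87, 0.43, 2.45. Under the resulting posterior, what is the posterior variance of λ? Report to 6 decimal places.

0.027782

With a Gamma(shape α, rate β) prior on the exponential rate λ, the posterior after n observations with total T = Σxᵢ is Gamma(α+n, β+T).
Sum of observations T = 5.21 days; n = 5.
Posterior: Gamma(2.3+5, 11.0+5.21) = Gamma(7.3, 16.21).
Var = α/β² = 0.027782.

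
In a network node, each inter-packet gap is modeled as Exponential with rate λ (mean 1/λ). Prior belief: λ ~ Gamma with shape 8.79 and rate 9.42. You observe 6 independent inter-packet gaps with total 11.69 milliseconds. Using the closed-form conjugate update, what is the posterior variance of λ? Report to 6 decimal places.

0.033189

With a Gamma(shape α, rate β) prior on the exponential rate λ, the posterior after n observations with total T = Σxᵢ is Gamma(α+n, β+T).
Posterior: Gamma(8.79+6, 9.42+11.69) = Gamma(14.79, 21.11).
Var = α/β² = 0.033189.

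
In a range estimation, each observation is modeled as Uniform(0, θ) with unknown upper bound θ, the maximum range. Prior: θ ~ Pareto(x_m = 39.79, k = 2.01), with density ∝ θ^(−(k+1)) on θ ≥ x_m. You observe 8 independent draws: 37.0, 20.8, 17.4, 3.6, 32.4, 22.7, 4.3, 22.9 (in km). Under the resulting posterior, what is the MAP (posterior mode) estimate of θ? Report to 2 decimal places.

39.79

A Pareto(scale x_m, shape k) prior on the upper bound θ of Uniform(0, θ) is conjugate: posterior is Pareto(max(x_m, max xᵢ), k + n).
Sample maximum = 37.0; prior scale x_m = 39.79 → posterior scale = max = 39.79.
Posterior shape = 2.01 + 8 = 10.01.
The Pareto density is decreasing on [x_m, ∞), so the mode is x_m = 39.79.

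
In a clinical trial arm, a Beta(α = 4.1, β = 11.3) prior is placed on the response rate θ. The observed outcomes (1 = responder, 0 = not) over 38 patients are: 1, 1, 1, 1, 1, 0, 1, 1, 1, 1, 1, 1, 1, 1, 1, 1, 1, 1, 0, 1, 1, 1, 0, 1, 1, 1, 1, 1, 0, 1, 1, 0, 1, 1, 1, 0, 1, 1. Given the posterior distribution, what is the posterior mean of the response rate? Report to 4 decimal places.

The Beta prior is conjugate to a Binomial/Bernoulli likelihood; the update adds successes to α and failures to β.
Posterior: Beta(α+k, β+n−k) = Beta(4.1+32, 11.3+6) = Beta(36.1, 17.3).
Posterior mean = α/(α+β) = 36.1/53.4 = 0.6760.

0.6760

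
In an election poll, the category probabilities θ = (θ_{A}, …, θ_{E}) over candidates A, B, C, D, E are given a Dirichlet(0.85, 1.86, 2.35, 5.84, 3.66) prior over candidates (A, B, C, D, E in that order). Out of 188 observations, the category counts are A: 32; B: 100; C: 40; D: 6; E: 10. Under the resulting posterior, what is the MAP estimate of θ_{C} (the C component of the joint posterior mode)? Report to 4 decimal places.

The Dirichlet prior is conjugate to the Multinomial likelihood: each posterior αⱼ = prior αⱼ + observed count nⱼ.
Posterior concentration: (32.85, 101.86, 42.35, 11.84, 13.66), total = 202.56.
Joint mode component: (α_{C}−1)/(Σα−K) = 41.35/197.56 = 0.2093.

0.2093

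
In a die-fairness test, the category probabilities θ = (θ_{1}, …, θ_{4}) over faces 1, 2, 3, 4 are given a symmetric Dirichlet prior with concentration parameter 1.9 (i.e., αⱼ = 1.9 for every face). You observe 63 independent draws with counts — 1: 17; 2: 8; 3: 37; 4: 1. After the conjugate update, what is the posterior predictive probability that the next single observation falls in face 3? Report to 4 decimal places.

0.5510

The Dirichlet prior is conjugate to the Multinomial likelihood: each posterior αⱼ = prior αⱼ + observed count nⱼ.
Posterior concentration: (18.9, 9.9, 38.9, 2.9), total = 70.6.
P(next = 3 | data) = α_{3}/Σα = 0.5510.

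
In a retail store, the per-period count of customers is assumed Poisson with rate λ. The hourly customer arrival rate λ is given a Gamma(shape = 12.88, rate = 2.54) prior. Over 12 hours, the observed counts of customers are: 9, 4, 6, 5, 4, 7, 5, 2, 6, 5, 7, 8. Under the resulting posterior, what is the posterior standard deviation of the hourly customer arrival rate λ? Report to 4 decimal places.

With a Gamma(shape α, rate β) prior, the Poisson likelihood is conjugate: the posterior is Gamma(α + ΣXᵢ, β + n).
Sum of counts S = 68 over n = 12 hours.
Posterior: Gamma(α+S, β+n) = Gamma(12.88+68, 2.54+12) = Gamma(80.88, 14.54).
SD = √α/β = √80.88/14.54 = 0.6185.

0.6185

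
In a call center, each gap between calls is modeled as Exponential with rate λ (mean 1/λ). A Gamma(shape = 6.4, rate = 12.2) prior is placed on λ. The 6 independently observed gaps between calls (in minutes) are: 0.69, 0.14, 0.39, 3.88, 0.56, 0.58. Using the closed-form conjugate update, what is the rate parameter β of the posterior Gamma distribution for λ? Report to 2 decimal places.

With a Gamma(shape α, rate β) prior on the exponential rate λ, the posterior after n observations with total T = Σxᵢ is Gamma(α+n, β+T).
Sum of observations T = 6.24 minutes; n = 6.
Posterior: Gamma(6.4+6, 12.2+6.24) = Gamma(12.4, 18.44).
Posterior β = 18.44.

18.44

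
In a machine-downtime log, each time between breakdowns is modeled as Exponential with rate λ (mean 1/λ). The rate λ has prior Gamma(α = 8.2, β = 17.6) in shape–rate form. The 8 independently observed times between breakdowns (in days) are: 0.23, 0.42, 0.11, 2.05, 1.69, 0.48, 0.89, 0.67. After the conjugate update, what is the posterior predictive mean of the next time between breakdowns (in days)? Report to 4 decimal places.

With a Gamma(shape α, rate β) prior on the exponential rate λ, the posterior after n observations with total T = Σxᵢ is Gamma(α+n, β+T).
Sum of observations T = 6.54 days; n = 8.
Posterior: Gamma(8.2+8, 17.6+6.54) = Gamma(16.2, 24.14).
The predictive distribution for the next observation is Lomax; its mean is β/(α−1) = 24.14/15.2 = 1.5882.

1.5882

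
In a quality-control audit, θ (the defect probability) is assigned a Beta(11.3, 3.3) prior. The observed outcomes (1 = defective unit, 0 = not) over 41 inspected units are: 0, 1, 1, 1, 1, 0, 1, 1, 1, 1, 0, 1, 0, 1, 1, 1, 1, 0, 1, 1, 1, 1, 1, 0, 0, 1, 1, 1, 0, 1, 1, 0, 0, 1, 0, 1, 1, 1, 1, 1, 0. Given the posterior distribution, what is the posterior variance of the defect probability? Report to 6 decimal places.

0.003524

The Beta prior is conjugate to a Binomial/Bernoulli likelihood; the update adds successes to α and failures to β.
Posterior: Beta(α+k, β+n−k) = Beta(11.3+29, 3.3+12) = Beta(40.3, 15.3).
Var = αβ/((α+β)²(α+β+1)) = 40.3·15.3/(55.6²·56.6) = 0.003524.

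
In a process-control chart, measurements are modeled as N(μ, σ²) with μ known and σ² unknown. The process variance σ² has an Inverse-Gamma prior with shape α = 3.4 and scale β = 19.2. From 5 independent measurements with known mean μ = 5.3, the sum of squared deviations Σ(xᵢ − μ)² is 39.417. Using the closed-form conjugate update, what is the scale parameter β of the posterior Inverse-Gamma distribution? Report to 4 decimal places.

38.9085

With known mean μ and an Inverse-Gamma(α, β) prior on σ², the Normal likelihood is conjugate: posterior is Inv-Gamma(α + n/2, β + Σ(xᵢ−μ)²/2).
Posterior: Inv-Gamma(3.4 + 5/2, 19.2 + 39.417/2) = Inv-Gamma(5.90, 38.9085).
Posterior β = 38.9085.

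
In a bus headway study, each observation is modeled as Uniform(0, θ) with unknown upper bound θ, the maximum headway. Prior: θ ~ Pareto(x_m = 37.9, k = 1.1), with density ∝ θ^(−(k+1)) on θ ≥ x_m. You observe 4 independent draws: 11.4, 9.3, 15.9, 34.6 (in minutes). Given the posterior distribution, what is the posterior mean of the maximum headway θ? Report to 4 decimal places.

A Pareto(scale x_m, shape k) prior on the upper bound θ of Uniform(0, θ) is conjugate: posterior is Pareto(max(x_m, max xᵢ), k + n).
Sample maximum = 34.6; prior scale x_m = 37.9 → posterior scale = max = 37.9.
Posterior shape = 1.1 + 4 = 5.1.
E[θ|data] = k·x_m/(k−1) = 5.1·37.9/4.1 = 47.1439.

47.1439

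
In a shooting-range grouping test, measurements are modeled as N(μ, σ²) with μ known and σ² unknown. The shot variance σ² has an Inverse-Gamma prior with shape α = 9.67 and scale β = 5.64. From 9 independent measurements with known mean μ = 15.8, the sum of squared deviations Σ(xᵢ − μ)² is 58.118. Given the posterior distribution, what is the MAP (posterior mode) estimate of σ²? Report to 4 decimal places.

With known mean μ and an Inverse-Gamma(α, β) prior on σ², the Normal likelihood is conjugate: posterior is Inv-Gamma(α + n/2, β + Σ(xᵢ−μ)²/2).
Posterior: Inv-Gamma(9.67 + 9/2, 5.64 + 58.118/2) = Inv-Gamma(14.17, 34.6990).
Mode = β/(α+1) = 34.6990/15.17 = 2.2873.

2.2873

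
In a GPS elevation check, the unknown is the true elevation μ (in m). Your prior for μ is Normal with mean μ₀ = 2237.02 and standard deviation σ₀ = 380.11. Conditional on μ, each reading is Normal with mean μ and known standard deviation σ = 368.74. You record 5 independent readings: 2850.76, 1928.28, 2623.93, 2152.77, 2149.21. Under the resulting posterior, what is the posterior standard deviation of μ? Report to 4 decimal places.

151.2822

For Normal data with known variance σ², a Normal(μ₀, σ₀²) prior on μ is conjugate. Posterior precision = 1/σ₀² + n/σ²; posterior mean is the precision-weighted average of μ₀ and x̄.
σ₀² = 380.11² = 144483.6121, σ² = 368.74² = 135969.1876; σ² + n·σ₀² = 135969.1876 + 5·144483.6121 = 858387.2481.
Posterior precision = 1/σ₀² + n/σ² = 1/144483.6121 + 5/135969.1876 = (σ² + n·σ₀²)/(σ₀²σ²) = 858387.2481/(144483.6121·135969.1876); posterior variance σₙ² = σ₀²σ²/(σ² + n·σ₀²) = 144483.6121·135969.1876/858387.2481 = 22886.313144.
Posterior SD = √σₙ² = √(144483.6121·135969.1876/858387.2481) = 151.2822.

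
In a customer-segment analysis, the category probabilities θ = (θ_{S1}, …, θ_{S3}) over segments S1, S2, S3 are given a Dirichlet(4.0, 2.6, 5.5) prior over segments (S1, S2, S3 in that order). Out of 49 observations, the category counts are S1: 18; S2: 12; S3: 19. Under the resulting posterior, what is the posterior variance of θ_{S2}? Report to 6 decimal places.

The Dirichlet prior is conjugate to the Multinomial likelihood: each posterior αⱼ = prior αⱼ + observed count nⱼ.
Posterior concentration: (22.0, 14.6, 24.5), total = 61.1.
Var[θ_j] = α_j(Σα−α_j)/((Σα)²(Σα+1)) = 14.6·46.5/(61.1²·62.1) = 0.002928.

0.002928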